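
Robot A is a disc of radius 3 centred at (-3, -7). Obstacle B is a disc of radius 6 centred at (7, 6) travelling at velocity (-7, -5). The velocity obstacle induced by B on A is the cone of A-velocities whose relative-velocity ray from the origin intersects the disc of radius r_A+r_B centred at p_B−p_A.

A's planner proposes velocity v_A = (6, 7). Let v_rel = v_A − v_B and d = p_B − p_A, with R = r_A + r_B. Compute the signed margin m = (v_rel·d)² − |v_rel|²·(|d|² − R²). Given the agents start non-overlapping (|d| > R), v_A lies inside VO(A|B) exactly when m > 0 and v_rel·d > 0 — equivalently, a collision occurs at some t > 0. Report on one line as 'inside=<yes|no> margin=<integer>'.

d = (10, 13),  |d|² = 269;  R = 3+6 = 9,  c = 269−9² = 188
v_rel = (13, 12),  |v_rel|² = 313;  v_rel·d = (13)·(10) + (12)·(13) = 286
313·t² − 572·t + 188 = 0  ⇒  m = 286² − 313·188 = 22952
m = 22952 > 0,  v_rel·d = 286 > 0  ⇒  inside

inside=yes margin=22952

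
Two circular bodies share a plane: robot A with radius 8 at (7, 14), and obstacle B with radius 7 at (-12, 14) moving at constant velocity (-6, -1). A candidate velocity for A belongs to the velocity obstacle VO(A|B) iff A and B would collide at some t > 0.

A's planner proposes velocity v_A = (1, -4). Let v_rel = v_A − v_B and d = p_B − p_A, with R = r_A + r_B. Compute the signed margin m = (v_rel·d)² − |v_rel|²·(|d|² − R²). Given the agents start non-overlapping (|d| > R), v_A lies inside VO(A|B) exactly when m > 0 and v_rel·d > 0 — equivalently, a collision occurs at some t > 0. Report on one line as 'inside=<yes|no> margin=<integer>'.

d = (-19, 0),  |d|² = 361;  R = 8+7 = 15,  c = 361−15² = 136
v_rel = (7, -3),  |v_rel|² = 58;  v_rel·d = (7)·(-19) + (-3)·(0) = -133
58·t² + 266·t + 136 = 0  ⇒  m = (-133)² − 58·136 = 9801
m = 9801 > 0,  v_rel·d = -133 < 0  ⇒  outside

inside=no margin=9801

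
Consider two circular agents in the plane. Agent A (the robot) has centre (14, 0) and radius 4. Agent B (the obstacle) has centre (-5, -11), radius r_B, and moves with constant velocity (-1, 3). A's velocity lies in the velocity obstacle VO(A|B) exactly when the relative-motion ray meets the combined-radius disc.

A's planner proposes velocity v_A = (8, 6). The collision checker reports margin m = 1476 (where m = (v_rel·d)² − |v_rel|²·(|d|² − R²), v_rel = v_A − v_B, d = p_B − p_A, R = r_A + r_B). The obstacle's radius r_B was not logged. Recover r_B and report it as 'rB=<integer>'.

m = 1476
d = (-19, -11);  v_rel = (9, 3),  |v_rel|² = 90
v_rel×d = (9)·(-11) − (3)·(-19) = -42
since m = R²·90 − (-42)²:  R² = (1764 + 1476) / 90 = 36
R = √36 = 6  ⇒  r_B = 6 − 4 = 2

rB=2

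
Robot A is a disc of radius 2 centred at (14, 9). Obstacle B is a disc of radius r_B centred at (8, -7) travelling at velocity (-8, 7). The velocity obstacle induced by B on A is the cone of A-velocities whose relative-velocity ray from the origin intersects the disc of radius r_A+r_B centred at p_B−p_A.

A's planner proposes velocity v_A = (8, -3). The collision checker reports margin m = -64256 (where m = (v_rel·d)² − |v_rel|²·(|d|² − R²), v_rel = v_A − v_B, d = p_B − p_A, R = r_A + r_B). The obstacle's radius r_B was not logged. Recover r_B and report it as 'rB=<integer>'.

m = -64256
d = (-6, -16);  v_rel = (16, -10),  |v_rel|² = 356
v_rel×d = (16)·(-16) − (-10)·(-6) = -316
since m = R²·356 − (-316)²:  R² = (99856 + -64256) / 356 = 100
R = √100 = 10  ⇒  r_B = 10 − 2 = 8

rB=8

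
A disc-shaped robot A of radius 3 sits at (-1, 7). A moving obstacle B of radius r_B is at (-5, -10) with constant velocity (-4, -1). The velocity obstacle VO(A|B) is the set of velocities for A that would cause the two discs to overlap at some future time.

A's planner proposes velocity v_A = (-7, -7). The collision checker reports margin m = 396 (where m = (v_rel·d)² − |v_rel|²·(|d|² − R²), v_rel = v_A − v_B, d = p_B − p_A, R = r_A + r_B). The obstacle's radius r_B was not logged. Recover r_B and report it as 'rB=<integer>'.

m = 396
d = (-4, -17);  v_rel = (-3, -6),  |v_rel|² = 45
v_rel×d = (-3)·(-17) − (-6)·(-4) = 27
since m = R²·45 − 27²:  R² = (729 + 396) / 45 = 25
R = √25 = 5  ⇒  r_B = 5 − 3 = 2

rB=2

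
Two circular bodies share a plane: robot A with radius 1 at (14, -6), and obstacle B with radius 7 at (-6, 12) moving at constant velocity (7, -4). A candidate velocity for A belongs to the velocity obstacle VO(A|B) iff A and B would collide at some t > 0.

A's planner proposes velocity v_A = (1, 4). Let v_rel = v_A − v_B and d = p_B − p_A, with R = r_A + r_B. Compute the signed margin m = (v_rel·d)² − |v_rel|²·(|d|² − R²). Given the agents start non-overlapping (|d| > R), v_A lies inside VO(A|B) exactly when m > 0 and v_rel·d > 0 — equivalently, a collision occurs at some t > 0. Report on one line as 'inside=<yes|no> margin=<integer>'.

d = (-20, 18),  |d|² = 724;  R = 1+7 = 8,  c = 724−8² = 660
v_rel = (-6, 8),  |v_rel|² = 100;  v_rel·d = (-6)·(-20) + (8)·(18) = 264
100·t² − 528·t + 660 = 0  ⇒  m = 264² − 100·660 = 3696
m = 3696 > 0,  v_rel·d = 264 > 0  ⇒  inside

inside=yes margin=3696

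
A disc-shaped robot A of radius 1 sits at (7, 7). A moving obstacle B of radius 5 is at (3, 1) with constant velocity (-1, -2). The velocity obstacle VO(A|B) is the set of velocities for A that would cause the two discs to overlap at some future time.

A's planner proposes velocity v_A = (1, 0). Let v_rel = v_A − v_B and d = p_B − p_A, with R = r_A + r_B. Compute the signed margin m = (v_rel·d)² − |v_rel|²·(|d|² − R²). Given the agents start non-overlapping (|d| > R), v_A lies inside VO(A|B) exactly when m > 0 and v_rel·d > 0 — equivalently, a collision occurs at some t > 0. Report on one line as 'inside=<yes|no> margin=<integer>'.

d = (-4, -6),  |d|² = 52;  R = 1+5 = 6,  c = 52−6² = 16
v_rel = (2, 2),  |v_rel|² = 8;  v_rel·d = (2)·(-4) + (2)·(-6) = -20
8·t² + 40·t + 16 = 0  ⇒  m = (-20)² − 8·16 = 272
m = 272 > 0,  v_rel·d = -20 < 0  ⇒  outside

inside=no margin=272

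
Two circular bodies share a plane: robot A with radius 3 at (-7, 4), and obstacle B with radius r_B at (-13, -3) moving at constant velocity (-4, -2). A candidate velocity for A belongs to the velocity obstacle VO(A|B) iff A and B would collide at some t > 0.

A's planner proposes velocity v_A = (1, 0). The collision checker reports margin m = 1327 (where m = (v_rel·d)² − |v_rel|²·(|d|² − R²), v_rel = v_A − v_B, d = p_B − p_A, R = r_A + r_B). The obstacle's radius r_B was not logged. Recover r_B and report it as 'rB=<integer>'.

m = 1327
d = (-6, -7);  v_rel = (5, 2),  |v_rel|² = 29
v_rel×d = (5)·(-7) − (2)·(-6) = -23
since m = R²·29 − (-23)²:  R² = (529 + 1327) / 29 = 64
R = √64 = 8  ⇒  r_B = 8 − 3 = 5

rB=5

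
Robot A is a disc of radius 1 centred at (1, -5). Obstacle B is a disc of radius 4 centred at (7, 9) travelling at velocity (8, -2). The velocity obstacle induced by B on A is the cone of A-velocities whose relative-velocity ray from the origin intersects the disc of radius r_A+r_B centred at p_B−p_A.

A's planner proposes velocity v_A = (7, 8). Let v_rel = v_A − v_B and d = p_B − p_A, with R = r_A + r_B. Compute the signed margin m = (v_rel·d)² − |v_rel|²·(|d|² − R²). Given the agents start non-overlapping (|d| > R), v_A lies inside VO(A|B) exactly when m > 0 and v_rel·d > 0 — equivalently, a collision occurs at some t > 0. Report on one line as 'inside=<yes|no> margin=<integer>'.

d = (6, 14),  |d|² = 232;  R = 1+4 = 5,  c = 232−5² = 207
v_rel = (-1, 10),  |v_rel|² = 101;  v_rel·d = (-1)·(6) + (10)·(14) = 134
101·t² − 268·t + 207 = 0  ⇒  m = 134² − 101·207 = -2951
m = -2951 < 0,  v_rel·d = 134 > 0  ⇒  outside

inside=no margin=-2951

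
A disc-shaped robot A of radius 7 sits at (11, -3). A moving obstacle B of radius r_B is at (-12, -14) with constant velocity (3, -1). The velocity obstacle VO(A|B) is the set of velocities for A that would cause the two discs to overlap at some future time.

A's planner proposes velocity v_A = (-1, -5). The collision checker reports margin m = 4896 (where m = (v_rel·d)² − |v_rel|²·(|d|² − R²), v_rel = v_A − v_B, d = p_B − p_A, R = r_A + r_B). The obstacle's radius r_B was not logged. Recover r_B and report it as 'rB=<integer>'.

m = 4896
d = (-23, -11);  v_rel = (-4, -4),  |v_rel|² = 32
v_rel×d = (-4)·(-11) − (-4)·(-23) = -48
since m = R²·32 − (-48)²:  R² = (2304 + 4896) / 32 = 225
R = √225 = 15  ⇒  r_B = 15 − 7 = 8

rB=8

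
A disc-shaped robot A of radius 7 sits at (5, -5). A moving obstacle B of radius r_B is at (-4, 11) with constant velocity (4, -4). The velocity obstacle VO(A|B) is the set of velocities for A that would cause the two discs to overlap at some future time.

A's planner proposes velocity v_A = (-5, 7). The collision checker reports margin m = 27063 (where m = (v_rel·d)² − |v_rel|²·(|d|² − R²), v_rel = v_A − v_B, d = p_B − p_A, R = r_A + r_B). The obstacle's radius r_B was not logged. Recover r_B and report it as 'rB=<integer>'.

m = 27063
d = (-9, 16);  v_rel = (-9, 11),  |v_rel|² = 202
v_rel×d = (-9)·(16) − (11)·(-9) = -45
since m = R²·202 − (-45)²:  R² = (2025 + 27063) / 202 = 144
R = √144 = 12  ⇒  r_B = 12 − 7 = 5

rB=5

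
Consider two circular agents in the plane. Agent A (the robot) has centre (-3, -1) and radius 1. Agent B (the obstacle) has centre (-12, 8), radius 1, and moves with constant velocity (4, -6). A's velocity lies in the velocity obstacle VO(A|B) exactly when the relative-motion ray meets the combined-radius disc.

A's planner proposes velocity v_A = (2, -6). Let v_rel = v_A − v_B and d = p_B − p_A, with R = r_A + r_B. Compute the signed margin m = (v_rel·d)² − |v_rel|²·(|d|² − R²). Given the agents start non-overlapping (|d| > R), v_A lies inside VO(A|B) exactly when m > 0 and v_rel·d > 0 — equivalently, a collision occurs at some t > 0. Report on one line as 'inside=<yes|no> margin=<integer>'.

d = (-9, 9),  |d|² = 162;  R = 1+1 = 2,  c = 162−2² = 158
v_rel = (-2, 0),  |v_rel|² = 4;  v_rel·d = (-2)·(-9) + (0)·(9) = 18
4·t² − 36·t + 158 = 0  ⇒  m = 18² − 4·158 = -308
m = -308 < 0,  v_rel·d = 18 > 0  ⇒  outside

inside=no margin=-308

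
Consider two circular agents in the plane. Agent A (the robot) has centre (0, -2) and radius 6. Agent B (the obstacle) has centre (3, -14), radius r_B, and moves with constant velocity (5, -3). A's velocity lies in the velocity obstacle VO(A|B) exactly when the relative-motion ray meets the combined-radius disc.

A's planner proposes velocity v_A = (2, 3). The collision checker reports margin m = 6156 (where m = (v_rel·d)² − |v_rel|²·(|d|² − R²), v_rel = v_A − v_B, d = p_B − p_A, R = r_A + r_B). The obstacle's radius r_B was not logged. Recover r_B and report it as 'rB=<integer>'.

m = 6156
d = (3, -12);  v_rel = (-3, 6),  |v_rel|² = 45
v_rel×d = (-3)·(-12) − (6)·(3) = 18
since m = R²·45 − 18²:  R² = (324 + 6156) / 45 = 144
R = √144 = 12  ⇒  r_B = 12 − 6 = 6

rB=6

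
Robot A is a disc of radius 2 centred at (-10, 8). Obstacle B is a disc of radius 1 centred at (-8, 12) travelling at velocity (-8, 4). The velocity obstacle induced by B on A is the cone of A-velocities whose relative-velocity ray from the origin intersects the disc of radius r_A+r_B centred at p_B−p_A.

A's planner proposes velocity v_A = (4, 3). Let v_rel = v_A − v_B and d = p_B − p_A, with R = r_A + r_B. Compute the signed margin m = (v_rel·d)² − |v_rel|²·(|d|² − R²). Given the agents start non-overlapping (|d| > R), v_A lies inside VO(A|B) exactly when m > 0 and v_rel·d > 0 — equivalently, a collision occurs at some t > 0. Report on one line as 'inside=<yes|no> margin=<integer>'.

d = (2, 4),  |d|² = 20;  R = 2+1 = 3,  c = 20−3² = 11
v_rel = (12, -1),  |v_rel|² = 145;  v_rel·d = (12)·(2) + (-1)·(4) = 20
145·t² − 40·t + 11 = 0  ⇒  m = 20² − 145·11 = -1195
m = -1195 < 0,  v_rel·d = 20 > 0  ⇒  outside

inside=no margin=-1195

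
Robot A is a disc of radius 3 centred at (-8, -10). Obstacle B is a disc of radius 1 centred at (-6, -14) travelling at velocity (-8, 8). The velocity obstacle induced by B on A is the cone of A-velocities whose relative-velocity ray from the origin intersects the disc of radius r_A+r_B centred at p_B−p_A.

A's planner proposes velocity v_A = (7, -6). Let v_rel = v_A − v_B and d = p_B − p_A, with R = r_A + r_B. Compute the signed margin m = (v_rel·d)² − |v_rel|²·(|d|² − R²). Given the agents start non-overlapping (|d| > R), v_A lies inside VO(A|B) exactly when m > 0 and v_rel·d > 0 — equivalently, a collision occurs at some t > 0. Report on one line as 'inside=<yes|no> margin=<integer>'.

d = (2, -4),  |d|² = 20;  R = 3+1 = 4,  c = 20−4² = 4
v_rel = (15, -14),  |v_rel|² = 421;  v_rel·d = (15)·(2) + (-14)·(-4) = 86
421·t² − 172·t + 4 = 0  ⇒  m = 86² − 421·4 = 5712
m = 5712 > 0,  v_rel·d = 86 > 0  ⇒  inside

inside=yes margin=5712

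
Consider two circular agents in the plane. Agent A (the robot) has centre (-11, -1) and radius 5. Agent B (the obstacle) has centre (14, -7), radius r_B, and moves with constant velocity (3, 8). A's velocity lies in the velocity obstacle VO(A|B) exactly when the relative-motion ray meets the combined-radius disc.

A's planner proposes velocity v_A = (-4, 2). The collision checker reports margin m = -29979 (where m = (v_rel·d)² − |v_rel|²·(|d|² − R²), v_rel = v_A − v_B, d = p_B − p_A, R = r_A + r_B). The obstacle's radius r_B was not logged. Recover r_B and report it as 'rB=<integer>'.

m = -29979
d = (25, -6);  v_rel = (-7, -6),  |v_rel|² = 85
v_rel×d = (-7)·(-6) − (-6)·(25) = 192
since m = R²·85 − 192²:  R² = (36864 + -29979) / 85 = 81
R = √81 = 9  ⇒  r_B = 9 − 5 = 4

rB=4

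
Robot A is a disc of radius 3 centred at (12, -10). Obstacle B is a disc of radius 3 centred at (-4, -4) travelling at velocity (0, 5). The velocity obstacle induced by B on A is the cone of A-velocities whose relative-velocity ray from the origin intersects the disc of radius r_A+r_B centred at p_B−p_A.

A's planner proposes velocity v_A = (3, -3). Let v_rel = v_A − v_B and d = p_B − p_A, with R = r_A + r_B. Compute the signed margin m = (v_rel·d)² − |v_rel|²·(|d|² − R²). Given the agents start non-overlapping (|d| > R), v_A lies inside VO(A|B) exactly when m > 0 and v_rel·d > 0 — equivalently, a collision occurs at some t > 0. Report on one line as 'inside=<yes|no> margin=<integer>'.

d = (-16, 6),  |d|² = 292;  R = 3+3 = 6,  c = 292−6² = 256
v_rel = (3, -8),  |v_rel|² = 73;  v_rel·d = (3)·(-16) + (-8)·(6) = -96
73·t² + 192·t + 256 = 0  ⇒  m = (-96)² − 73·256 = -9472
m = -9472 < 0,  v_rel·d = -96 < 0  ⇒  outside

inside=no margin=-9472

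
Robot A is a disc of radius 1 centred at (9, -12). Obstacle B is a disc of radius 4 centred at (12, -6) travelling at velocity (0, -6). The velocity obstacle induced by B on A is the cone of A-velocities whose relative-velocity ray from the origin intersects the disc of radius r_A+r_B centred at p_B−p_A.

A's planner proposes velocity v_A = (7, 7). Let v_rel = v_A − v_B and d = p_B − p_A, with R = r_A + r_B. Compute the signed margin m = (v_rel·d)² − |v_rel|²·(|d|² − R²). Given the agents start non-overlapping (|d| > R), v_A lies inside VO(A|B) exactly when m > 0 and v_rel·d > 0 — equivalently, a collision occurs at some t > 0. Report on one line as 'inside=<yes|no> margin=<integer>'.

d = (3, 6),  |d|² = 45;  R = 1+4 = 5,  c = 45−5² = 20
v_rel = (7, 13),  |v_rel|² = 218;  v_rel·d = (7)·(3) + (13)·(6) = 99
218·t² − 198·t + 20 = 0  ⇒  m = 99² − 218·20 = 5441
m = 5441 > 0,  v_rel·d = 99 > 0  ⇒  inside

inside=yes margin=5441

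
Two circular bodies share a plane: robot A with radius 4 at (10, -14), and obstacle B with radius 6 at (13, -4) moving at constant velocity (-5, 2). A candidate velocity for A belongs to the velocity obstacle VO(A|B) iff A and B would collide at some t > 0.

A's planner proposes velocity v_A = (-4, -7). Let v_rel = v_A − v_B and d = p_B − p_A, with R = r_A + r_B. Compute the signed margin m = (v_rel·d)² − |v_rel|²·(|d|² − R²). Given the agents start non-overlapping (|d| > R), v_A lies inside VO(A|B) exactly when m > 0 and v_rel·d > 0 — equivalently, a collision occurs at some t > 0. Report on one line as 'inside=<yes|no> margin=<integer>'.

d = (3, 10),  |d|² = 109;  R = 4+6 = 10,  c = 109−10² = 9
v_rel = (1, -9),  |v_rel|² = 82;  v_rel·d = (1)·(3) + (-9)·(10) = -87
82·t² + 174·t + 9 = 0  ⇒  m = (-87)² − 82·9 = 6831
m = 6831 > 0,  v_rel·d = -87 < 0  ⇒  outside

inside=no margin=6831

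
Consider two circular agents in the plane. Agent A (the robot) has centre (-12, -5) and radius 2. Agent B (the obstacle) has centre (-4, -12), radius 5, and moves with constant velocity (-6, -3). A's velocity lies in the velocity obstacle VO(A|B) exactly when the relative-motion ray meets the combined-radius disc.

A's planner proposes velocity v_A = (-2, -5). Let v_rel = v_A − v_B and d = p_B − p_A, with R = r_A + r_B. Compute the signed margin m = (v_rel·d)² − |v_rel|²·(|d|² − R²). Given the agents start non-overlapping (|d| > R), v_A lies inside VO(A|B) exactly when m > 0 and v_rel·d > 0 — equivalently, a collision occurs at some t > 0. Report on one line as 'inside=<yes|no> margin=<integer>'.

d = (8, -7),  |d|² = 113;  R = 2+5 = 7,  c = 113−7² = 64
v_rel = (4, -2),  |v_rel|² = 20;  v_rel·d = (4)·(8) + (-2)·(-7) = 46
20·t² − 92·t + 64 = 0  ⇒  m = 46² − 20·64 = 836
m = 836 > 0,  v_rel·d = 46 > 0  ⇒  inside

inside=yes margin=836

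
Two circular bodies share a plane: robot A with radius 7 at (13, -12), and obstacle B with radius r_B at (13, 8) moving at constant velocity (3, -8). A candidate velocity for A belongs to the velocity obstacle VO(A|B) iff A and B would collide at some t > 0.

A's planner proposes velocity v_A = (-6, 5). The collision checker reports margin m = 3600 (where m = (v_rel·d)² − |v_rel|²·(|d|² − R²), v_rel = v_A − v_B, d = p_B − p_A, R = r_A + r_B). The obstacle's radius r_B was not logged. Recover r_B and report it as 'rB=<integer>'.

m = 3600
d = (0, 20);  v_rel = (-9, 13),  |v_rel|² = 250
v_rel×d = (-9)·(20) − (13)·(0) = -180
since m = R²·250 − (-180)²:  R² = (32400 + 3600) / 250 = 144
R = √144 = 12  ⇒  r_B = 12 − 7 = 5

rB=5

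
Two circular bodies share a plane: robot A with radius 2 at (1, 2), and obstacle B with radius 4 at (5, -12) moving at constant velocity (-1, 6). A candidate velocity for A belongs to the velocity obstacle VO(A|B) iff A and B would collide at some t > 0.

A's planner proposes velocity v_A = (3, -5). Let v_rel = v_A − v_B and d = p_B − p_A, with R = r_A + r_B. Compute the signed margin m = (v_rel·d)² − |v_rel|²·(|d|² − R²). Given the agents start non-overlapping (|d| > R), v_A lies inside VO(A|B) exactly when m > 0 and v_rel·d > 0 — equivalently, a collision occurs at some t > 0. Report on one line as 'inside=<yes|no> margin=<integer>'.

d = (4, -14),  |d|² = 212;  R = 2+4 = 6,  c = 212−6² = 176
v_rel = (4, -11),  |v_rel|² = 137;  v_rel·d = (4)·(4) + (-11)·(-14) = 170
137·t² − 340·t + 176 = 0  ⇒  m = 170² − 137·176 = 4788
m = 4788 > 0,  v_rel·d = 170 > 0  ⇒  inside

inside=yes margin=4788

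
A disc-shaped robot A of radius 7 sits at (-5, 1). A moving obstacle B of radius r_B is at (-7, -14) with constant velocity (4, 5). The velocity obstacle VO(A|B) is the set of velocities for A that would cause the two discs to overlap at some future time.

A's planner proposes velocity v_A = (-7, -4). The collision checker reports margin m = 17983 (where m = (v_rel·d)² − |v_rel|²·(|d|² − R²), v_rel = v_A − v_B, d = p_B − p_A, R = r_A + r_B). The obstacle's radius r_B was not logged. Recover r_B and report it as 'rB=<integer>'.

m = 17983
d = (-2, -15);  v_rel = (-11, -9),  |v_rel|² = 202
v_rel×d = (-11)·(-15) − (-9)·(-2) = 147
since m = R²·202 − 147²:  R² = (21609 + 17983) / 202 = 196
R = √196 = 14  ⇒  r_B = 14 − 7 = 7

rB=7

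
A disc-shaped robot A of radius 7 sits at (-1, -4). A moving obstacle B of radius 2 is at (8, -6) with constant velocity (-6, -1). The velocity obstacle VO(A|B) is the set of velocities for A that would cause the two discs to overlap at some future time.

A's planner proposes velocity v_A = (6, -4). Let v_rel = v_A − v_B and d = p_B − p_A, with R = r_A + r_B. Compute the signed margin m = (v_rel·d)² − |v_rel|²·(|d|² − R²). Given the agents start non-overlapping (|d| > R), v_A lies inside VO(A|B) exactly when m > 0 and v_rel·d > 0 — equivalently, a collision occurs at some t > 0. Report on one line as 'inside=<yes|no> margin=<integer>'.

d = (9, -2),  |d|² = 85;  R = 7+2 = 9,  c = 85−9² = 4
v_rel = (12, -3),  |v_rel|² = 153;  v_rel·d = (12)·(9) + (-3)·(-2) = 114
153·t² − 228·t + 4 = 0  ⇒  m = 114² − 153·4 = 12384
m = 12384 > 0,  v_rel·d = 114 > 0  ⇒  inside

inside=yes margin=12384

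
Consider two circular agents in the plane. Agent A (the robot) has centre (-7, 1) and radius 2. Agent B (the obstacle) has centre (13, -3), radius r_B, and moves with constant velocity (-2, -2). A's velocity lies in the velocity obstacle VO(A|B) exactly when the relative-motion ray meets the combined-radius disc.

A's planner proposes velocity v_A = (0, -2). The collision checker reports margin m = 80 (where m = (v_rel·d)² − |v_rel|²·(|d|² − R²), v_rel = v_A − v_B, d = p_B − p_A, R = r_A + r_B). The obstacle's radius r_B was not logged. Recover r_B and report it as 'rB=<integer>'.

m = 80
d = (20, -4);  v_rel = (2, 0),  |v_rel|² = 4
v_rel×d = (2)·(-4) − (0)·(20) = -8
since m = R²·4 − (-8)²:  R² = (64 + 80) / 4 = 36
R = √36 = 6  ⇒  r_B = 6 − 2 = 4

rB=4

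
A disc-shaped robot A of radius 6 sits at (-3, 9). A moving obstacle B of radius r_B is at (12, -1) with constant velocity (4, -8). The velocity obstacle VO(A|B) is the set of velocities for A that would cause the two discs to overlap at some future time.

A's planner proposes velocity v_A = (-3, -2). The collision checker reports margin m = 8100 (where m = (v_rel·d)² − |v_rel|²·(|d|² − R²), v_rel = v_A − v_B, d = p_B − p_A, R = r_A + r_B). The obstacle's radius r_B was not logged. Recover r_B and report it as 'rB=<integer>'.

m = 8100
d = (15, -10);  v_rel = (-7, 6),  |v_rel|² = 85
v_rel×d = (-7)·(-10) − (6)·(15) = -20
since m = R²·85 − (-20)²:  R² = (400 + 8100) / 85 = 100
R = √100 = 10  ⇒  r_B = 10 − 6 = 4

rB=4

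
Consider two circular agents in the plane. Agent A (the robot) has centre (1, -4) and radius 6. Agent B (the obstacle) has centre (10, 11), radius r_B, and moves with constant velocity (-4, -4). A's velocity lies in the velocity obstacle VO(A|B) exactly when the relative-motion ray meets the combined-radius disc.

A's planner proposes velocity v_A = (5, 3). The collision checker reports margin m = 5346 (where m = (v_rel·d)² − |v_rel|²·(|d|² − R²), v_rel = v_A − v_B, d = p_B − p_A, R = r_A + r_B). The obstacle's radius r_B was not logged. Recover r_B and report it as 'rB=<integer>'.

m = 5346
d = (9, 15);  v_rel = (9, 7),  |v_rel|² = 130
v_rel×d = (9)·(15) − (7)·(9) = 72
since m = R²·130 − 72²:  R² = (5184 + 5346) / 130 = 81
R = √81 = 9  ⇒  r_B = 9 − 6 = 3

rB=3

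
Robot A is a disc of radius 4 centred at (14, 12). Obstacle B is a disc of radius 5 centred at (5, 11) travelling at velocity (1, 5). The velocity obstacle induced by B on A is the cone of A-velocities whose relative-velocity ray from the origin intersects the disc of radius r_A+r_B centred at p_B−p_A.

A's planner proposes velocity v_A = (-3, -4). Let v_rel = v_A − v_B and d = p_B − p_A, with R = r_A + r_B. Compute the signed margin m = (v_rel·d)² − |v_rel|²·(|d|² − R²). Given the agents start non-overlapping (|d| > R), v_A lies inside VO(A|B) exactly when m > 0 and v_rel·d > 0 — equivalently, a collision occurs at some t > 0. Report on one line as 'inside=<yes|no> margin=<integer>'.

d = (-9, -1),  |d|² = 82;  R = 4+5 = 9,  c = 82−9² = 1
v_rel = (-4, -9),  |v_rel|² = 97;  v_rel·d = (-4)·(-9) + (-9)·(-1) = 45
97·t² − 90·t + 1 = 0  ⇒  m = 45² − 97·1 = 1928
m = 1928 > 0,  v_rel·d = 45 > 0  ⇒  inside

inside=yes margin=1928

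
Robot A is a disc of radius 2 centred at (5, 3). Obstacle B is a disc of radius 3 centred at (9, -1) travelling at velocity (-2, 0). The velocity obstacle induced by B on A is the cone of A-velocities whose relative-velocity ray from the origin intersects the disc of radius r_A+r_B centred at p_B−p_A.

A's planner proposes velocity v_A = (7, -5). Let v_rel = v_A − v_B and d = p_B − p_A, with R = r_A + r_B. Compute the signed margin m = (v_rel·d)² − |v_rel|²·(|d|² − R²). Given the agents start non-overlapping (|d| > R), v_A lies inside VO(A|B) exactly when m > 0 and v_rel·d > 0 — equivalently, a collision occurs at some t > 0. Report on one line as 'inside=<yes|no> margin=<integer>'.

d = (4, -4),  |d|² = 32;  R = 2+3 = 5,  c = 32−5² = 7
v_rel = (9, -5),  |v_rel|² = 106;  v_rel·d = (9)·(4) + (-5)·(-4) = 56
106·t² − 112·t + 7 = 0  ⇒  m = 56² − 106·7 = 2394
m = 2394 > 0,  v_rel·d = 56 > 0  ⇒  inside

inside=yes margin=2394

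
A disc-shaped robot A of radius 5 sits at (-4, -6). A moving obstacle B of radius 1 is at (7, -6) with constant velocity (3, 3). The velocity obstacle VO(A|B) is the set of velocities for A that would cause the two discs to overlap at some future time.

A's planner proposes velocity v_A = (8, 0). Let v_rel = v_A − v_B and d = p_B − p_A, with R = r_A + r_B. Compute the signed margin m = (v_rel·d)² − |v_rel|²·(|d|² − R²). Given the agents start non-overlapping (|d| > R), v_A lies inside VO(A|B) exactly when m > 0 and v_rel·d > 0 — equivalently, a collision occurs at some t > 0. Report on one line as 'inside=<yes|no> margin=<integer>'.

d = (11, 0),  |d|² = 121;  R = 5+1 = 6,  c = 121−6² = 85
v_rel = (5, -3),  |v_rel|² = 34;  v_rel·d = (5)·(11) + (-3)·(0) = 55
34·t² − 110·t + 85 = 0  ⇒  m = 55² − 34·85 = 135
m = 135 > 0,  v_rel·d = 55 > 0  ⇒  inside

inside=yes margin=135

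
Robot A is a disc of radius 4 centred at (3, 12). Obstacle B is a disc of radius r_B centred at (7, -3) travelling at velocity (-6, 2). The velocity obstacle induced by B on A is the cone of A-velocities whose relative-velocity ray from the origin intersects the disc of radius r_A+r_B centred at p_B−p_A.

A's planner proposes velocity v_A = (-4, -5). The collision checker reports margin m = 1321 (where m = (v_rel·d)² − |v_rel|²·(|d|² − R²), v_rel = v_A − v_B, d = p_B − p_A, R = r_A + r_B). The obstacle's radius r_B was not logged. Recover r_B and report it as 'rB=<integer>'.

m = 1321
d = (4, -15);  v_rel = (2, -7),  |v_rel|² = 53
v_rel×d = (2)·(-15) − (-7)·(4) = -2
since m = R²·53 − (-2)²:  R² = (4 + 1321) / 53 = 25
R = √25 = 5  ⇒  r_B = 5 − 4 = 1

rB=1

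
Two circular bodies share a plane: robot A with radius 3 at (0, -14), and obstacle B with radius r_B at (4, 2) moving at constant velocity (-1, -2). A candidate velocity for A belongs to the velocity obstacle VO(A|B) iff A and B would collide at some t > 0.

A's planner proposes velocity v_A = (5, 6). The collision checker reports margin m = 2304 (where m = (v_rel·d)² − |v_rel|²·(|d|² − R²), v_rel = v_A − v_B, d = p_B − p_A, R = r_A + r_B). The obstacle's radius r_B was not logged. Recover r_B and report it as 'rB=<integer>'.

m = 2304
d = (4, 16);  v_rel = (6, 8),  |v_rel|² = 100
v_rel×d = (6)·(16) − (8)·(4) = 64
since m = R²·100 − 64²:  R² = (4096 + 2304) / 100 = 64
R = √64 = 8  ⇒  r_B = 8 − 3 = 5

rB=5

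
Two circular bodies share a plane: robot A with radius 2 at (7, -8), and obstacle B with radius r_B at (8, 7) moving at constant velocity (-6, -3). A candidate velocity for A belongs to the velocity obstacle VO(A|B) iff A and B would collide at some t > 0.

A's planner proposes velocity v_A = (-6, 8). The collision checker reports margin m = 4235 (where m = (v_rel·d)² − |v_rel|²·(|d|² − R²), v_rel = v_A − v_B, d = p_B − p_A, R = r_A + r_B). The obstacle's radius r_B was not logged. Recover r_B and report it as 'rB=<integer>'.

m = 4235
d = (1, 15);  v_rel = (0, 11),  |v_rel|² = 121
v_rel×d = (0)·(15) − (11)·(1) = -11
since m = R²·121 − (-11)²:  R² = (121 + 4235) / 121 = 36
R = √36 = 6  ⇒  r_B = 6 − 2 = 4

rB=4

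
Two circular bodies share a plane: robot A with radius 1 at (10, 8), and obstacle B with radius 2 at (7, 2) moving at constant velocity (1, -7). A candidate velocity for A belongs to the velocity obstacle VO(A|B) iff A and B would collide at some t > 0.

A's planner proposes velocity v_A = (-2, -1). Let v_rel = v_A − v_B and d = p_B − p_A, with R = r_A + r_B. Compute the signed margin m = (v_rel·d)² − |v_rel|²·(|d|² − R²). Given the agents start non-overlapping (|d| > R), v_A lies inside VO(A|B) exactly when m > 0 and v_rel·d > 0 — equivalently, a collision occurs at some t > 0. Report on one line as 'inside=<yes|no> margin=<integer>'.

d = (-3, -6),  |d|² = 45;  R = 1+2 = 3,  c = 45−3² = 36
v_rel = (-3, 6),  |v_rel|² = 45;  v_rel·d = (-3)·(-3) + (6)·(-6) = -27
45·t² + 54·t + 36 = 0  ⇒  m = (-27)² − 45·36 = -891
m = -891 < 0,  v_rel·d = -27 < 0  ⇒  outside

inside=no margin=-891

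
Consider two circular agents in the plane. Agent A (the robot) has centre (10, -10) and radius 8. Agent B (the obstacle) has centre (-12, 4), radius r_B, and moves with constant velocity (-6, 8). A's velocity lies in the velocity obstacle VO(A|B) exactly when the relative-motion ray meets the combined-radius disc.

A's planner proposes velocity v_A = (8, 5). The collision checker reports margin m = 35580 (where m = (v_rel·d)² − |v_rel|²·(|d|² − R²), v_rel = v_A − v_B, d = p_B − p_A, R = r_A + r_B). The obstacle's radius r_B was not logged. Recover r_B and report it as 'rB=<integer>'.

m = 35580
d = (-22, 14);  v_rel = (14, -3),  |v_rel|² = 205
v_rel×d = (14)·(14) − (-3)·(-22) = 130
since m = R²·205 − 130²:  R² = (16900 + 35580) / 205 = 256
R = √256 = 16  ⇒  r_B = 16 − 8 = 8

rB=8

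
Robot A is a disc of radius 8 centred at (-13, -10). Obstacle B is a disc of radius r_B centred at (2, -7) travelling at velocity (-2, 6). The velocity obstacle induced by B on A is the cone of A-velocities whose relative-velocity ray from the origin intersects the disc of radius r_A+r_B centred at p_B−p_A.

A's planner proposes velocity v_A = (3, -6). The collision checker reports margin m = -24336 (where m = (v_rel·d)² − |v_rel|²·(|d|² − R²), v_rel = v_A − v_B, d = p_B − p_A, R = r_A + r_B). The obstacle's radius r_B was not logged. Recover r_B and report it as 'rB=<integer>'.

m = -24336
d = (15, 3);  v_rel = (5, -12),  |v_rel|² = 169
v_rel×d = (5)·(3) − (-12)·(15) = 195
since m = R²·169 − 195²:  R² = (38025 + -24336) / 169 = 81
R = √81 = 9  ⇒  r_B = 9 − 8 = 1

rB=1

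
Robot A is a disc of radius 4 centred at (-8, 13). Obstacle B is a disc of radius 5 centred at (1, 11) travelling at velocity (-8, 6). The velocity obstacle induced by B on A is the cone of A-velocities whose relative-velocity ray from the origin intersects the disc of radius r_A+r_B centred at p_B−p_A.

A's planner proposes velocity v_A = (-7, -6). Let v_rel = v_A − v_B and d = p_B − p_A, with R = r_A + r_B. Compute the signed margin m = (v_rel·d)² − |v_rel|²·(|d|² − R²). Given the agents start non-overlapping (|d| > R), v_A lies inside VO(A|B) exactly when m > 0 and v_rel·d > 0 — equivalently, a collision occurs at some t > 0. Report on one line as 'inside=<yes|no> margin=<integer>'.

d = (9, -2),  |d|² = 85;  R = 4+5 = 9,  c = 85−9² = 4
v_rel = (1, -12),  |v_rel|² = 145;  v_rel·d = (1)·(9) + (-12)·(-2) = 33
145·t² − 66·t + 4 = 0  ⇒  m = 33² − 145·4 = 509
m = 509 > 0,  v_rel·d = 33 > 0  ⇒  inside

inside=yes margin=509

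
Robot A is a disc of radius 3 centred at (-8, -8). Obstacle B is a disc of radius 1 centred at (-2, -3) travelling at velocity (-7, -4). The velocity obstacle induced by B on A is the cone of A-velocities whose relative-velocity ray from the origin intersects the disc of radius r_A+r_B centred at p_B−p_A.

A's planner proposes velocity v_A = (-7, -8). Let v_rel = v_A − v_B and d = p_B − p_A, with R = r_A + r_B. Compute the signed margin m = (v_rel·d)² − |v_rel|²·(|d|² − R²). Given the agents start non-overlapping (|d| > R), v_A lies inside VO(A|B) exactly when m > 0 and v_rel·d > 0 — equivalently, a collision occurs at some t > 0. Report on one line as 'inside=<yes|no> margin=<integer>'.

d = (6, 5),  |d|² = 61;  R = 3+1 = 4,  c = 61−4² = 45
v_rel = (0, -4),  |v_rel|² = 16;  v_rel·d = (0)·(6) + (-4)·(5) = -20
16·t² + 40·t + 45 = 0  ⇒  m = (-20)² − 16·45 = -320
m = -320 < 0,  v_rel·d = -20 < 0  ⇒  outside

inside=no margin=-320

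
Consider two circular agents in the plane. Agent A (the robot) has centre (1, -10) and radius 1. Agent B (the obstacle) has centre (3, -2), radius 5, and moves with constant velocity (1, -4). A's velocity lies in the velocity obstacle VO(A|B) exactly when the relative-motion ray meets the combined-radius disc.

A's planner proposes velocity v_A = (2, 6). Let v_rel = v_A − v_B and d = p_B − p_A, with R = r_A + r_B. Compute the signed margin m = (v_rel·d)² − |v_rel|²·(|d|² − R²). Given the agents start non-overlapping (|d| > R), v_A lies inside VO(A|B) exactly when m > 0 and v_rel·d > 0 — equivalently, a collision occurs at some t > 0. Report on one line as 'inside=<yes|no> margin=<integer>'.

d = (2, 8),  |d|² = 68;  R = 1+5 = 6,  c = 68−6² = 32
v_rel = (1, 10),  |v_rel|² = 101;  v_rel·d = (1)·(2) + (10)·(8) = 82
101·t² − 164·t + 32 = 0  ⇒  m = 82² − 101·32 = 3492
m = 3492 > 0,  v_rel·d = 82 > 0  ⇒  inside

inside=yes margin=3492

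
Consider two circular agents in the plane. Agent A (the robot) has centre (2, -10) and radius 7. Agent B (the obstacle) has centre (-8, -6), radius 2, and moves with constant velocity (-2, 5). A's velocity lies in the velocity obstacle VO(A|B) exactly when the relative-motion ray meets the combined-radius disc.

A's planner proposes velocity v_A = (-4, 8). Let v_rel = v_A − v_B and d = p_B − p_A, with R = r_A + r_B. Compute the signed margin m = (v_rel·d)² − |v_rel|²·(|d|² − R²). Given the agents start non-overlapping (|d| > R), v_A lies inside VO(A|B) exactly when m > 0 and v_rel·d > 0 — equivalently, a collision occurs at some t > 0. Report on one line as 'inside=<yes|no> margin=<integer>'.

d = (-10, 4),  |d|² = 116;  R = 7+2 = 9,  c = 116−9² = 35
v_rel = (-2, 3),  |v_rel|² = 13;  v_rel·d = (-2)·(-10) + (3)·(4) = 32
13·t² − 64·t + 35 = 0  ⇒  m = 32² − 13·35 = 569
m = 569 > 0,  v_rel·d = 32 > 0  ⇒  inside

inside=yes margin=569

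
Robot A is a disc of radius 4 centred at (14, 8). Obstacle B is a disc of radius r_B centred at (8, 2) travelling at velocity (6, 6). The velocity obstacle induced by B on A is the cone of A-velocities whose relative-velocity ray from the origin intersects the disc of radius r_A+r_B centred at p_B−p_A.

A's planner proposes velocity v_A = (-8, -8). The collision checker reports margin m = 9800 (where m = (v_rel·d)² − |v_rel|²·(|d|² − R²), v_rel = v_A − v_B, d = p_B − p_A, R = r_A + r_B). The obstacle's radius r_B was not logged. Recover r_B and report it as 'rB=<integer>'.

m = 9800
d = (-6, -6);  v_rel = (-14, -14),  |v_rel|² = 392
v_rel×d = (-14)·(-6) − (-14)·(-6) = 0
since m = R²·392 − 0²:  R² = (0 + 9800) / 392 = 25
R = √25 = 5  ⇒  r_B = 5 − 4 = 1

rB=1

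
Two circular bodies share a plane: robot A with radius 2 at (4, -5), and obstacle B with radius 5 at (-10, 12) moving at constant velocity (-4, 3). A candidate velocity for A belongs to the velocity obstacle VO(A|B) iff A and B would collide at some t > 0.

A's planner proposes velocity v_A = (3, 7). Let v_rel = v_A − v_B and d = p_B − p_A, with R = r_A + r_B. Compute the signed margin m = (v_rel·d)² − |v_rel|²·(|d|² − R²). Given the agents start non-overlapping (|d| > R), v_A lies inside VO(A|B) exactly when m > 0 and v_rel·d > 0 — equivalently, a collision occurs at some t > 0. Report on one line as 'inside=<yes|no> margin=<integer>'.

d = (-14, 17),  |d|² = 485;  R = 2+5 = 7,  c = 485−7² = 436
v_rel = (7, 4),  |v_rel|² = 65;  v_rel·d = (7)·(-14) + (4)·(17) = -30
65·t² + 60·t + 436 = 0  ⇒  m = (-30)² − 65·436 = -27440
m = -27440 < 0,  v_rel·d = -30 < 0  ⇒  outside

inside=no margin=-27440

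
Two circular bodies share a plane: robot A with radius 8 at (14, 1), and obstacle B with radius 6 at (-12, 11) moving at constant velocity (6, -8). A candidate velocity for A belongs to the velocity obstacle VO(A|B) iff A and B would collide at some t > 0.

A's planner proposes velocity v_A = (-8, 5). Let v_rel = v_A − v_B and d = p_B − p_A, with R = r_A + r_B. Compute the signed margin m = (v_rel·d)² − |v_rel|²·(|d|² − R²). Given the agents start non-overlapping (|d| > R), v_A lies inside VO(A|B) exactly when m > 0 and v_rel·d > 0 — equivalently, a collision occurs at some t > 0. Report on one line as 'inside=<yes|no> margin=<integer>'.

d = (-26, 10),  |d|² = 776;  R = 8+6 = 14,  c = 776−14² = 580
v_rel = (-14, 13),  |v_rel|² = 365;  v_rel·d = (-14)·(-26) + (13)·(10) = 494
365·t² − 988·t + 580 = 0  ⇒  m = 494² − 365·580 = 32336
m = 32336 > 0,  v_rel·d = 494 > 0  ⇒  inside

inside=yes margin=32336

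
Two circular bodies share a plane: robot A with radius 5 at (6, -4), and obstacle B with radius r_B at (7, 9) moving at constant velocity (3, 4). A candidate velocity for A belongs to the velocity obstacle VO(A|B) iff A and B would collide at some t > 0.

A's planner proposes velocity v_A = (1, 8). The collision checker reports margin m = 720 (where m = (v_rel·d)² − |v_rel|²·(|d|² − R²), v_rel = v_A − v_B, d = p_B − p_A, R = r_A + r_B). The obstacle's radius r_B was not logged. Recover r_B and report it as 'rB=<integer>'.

m = 720
d = (1, 13);  v_rel = (-2, 4),  |v_rel|² = 20
v_rel×d = (-2)·(13) − (4)·(1) = -30
since m = R²·20 − (-30)²:  R² = (900 + 720) / 20 = 81
R = √81 = 9  ⇒  r_B = 9 − 5 = 4

rB=4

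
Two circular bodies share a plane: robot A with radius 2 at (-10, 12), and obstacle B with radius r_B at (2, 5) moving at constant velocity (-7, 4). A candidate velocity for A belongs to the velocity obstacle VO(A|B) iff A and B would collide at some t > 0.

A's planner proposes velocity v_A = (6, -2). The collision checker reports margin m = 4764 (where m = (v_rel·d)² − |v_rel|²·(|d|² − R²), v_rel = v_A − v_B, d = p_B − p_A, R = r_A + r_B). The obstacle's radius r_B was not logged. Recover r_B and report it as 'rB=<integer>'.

m = 4764
d = (12, -7);  v_rel = (13, -6),  |v_rel|² = 205
v_rel×d = (13)·(-7) − (-6)·(12) = -19
since m = R²·205 − (-19)²:  R² = (361 + 4764) / 205 = 25
R = √25 = 5  ⇒  r_B = 5 − 2 = 3

rB=3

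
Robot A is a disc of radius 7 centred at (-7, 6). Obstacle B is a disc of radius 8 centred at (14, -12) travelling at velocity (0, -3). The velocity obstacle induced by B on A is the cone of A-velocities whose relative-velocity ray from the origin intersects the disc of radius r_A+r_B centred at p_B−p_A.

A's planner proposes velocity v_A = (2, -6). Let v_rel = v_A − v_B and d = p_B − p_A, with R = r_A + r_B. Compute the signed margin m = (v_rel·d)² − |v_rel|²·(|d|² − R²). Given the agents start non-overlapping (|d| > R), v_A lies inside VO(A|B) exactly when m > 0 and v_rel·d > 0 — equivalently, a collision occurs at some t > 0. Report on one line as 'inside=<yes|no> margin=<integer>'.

d = (21, -18),  |d|² = 765;  R = 7+8 = 15,  c = 765−15² = 540
v_rel = (2, -3),  |v_rel|² = 13;  v_rel·d = (2)·(21) + (-3)·(-18) = 96
13·t² − 192·t + 540 = 0  ⇒  m = 96² − 13·540 = 2196
m = 2196 > 0,  v_rel·d = 96 > 0  ⇒  inside

inside=yes margin=2196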